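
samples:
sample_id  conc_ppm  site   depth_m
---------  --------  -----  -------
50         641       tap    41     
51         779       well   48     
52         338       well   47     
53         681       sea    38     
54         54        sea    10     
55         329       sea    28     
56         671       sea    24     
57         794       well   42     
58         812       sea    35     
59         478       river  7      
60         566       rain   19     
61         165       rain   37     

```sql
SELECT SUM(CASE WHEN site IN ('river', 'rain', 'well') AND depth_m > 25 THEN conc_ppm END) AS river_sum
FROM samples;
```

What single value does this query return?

2076

sample_id=50: ✗
sample_id=51: ✓ → 779
sample_id=52: ✓ → 338
sample_id=53: ✗
sample_id=54: ✗
sample_id=55: ✗
sample_id=56: ✗
sample_id=57: ✓ → 794
sample_id=58: ✗
sample_id=59: ✗
sample_id=60: ✗
sample_id=61: ✓ → 165
river_sum = 779 + 338 + 794 + 165 = 2076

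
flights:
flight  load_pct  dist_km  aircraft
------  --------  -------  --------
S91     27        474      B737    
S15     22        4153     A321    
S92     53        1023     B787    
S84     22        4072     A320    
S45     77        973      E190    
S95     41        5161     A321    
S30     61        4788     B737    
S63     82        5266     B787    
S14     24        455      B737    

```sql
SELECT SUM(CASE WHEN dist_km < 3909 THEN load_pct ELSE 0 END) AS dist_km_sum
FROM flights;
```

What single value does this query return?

181

flight=S91: ✓ → 27
flight=S15: ✗
flight=S92: ✓ → 53
flight=S84: ✗
flight=S45: ✓ → 77
flight=S95: ✗
flight=S30: ✗
flight=S63: ✗
flight=S14: ✓ → 24
dist_km_sum = 27 + 53 + 77 + 24 = 181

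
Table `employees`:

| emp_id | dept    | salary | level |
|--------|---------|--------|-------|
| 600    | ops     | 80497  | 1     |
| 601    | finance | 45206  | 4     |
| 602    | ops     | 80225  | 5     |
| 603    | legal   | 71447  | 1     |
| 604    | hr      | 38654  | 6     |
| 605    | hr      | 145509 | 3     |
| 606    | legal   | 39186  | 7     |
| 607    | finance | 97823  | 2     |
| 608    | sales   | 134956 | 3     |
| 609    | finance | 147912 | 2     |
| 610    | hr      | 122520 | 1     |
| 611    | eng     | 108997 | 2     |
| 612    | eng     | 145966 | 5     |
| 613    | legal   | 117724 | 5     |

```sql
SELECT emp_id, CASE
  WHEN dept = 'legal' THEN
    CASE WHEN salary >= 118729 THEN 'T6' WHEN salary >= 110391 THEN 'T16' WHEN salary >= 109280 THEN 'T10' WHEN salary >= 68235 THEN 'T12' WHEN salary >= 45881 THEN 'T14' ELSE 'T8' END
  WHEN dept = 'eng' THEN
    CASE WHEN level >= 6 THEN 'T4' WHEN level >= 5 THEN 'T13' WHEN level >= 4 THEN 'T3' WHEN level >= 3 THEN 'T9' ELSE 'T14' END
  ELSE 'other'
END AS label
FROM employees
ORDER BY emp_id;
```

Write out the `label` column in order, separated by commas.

emp_id=600: dept='ops' → outer ELSE → other
emp_id=601: dept='finance' → outer ELSE → other
emp_id=602: dept='ops' → outer ELSE → other
emp_id=603: dept='legal' → inner[salary >= 68235] → T12
emp_id=604: dept='hr' → outer ELSE → other
emp_id=605: dept='hr' → outer ELSE → other
emp_id=606: dept='legal' → inner[ELSE] → T8
emp_id=607: dept='finance' → outer ELSE → other
emp_id=608: dept='sales' → outer ELSE → other
emp_id=609: dept='finance' → outer ELSE → other
emp_id=610: dept='hr' → outer ELSE → other
emp_id=611: dept='eng' → inner[ELSE] → T14
emp_id=612: dept='eng' → inner[level >= 5] → T13
emp_id=613: dept='legal' → inner[salary >= 110391] → T16

other, other, other, T12, other, other, T8, other, other, other, other, T14, T13, T16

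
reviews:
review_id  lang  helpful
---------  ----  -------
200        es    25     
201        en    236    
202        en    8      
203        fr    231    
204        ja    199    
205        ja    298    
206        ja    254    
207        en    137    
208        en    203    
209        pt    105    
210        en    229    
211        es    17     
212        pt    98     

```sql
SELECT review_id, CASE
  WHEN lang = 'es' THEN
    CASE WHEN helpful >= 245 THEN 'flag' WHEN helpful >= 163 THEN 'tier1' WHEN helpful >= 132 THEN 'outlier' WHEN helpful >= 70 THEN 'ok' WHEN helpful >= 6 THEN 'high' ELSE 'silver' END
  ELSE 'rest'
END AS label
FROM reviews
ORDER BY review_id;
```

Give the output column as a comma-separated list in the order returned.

high, rest, rest, rest, rest, rest, rest, rest, rest, rest, rest, high, rest

review_id=200: lang='es' → inner[helpful >= 6] → high
review_id=201: lang='en' → outer ELSE → rest
review_id=202: lang='en' → outer ELSE → rest
review_id=203: lang='fr' → outer ELSE → rest
review_id=204: lang='ja' → outer ELSE → rest
review_id=205: lang='ja' → outer ELSE → rest
review_id=206: lang='ja' → outer ELSE → rest
review_id=207: lang='en' → outer ELSE → rest
review_id=208: lang='en' → outer ELSE → rest
review_id=209: lang='pt' → outer ELSE → rest
review_id=210: lang='en' → outer ELSE → rest
review_id=211: lang='es' → inner[helpful >= 6] → high
review_id=212: lang='pt' → outer ELSE → rest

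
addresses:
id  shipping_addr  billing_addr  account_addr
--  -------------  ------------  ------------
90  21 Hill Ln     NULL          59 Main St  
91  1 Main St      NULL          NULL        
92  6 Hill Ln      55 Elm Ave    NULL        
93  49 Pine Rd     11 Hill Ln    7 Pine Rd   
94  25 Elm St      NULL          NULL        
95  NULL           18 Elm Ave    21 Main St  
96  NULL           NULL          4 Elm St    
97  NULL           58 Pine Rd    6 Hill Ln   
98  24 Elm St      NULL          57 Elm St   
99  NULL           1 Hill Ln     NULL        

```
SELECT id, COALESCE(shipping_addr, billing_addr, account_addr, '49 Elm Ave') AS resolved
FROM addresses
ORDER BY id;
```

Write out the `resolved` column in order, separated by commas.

id=90: shipping_addr=21 Hill Ln → 21 Hill Ln
id=91: shipping_addr=1 Main St → 1 Main St
id=92: shipping_addr=6 Hill Ln → 6 Hill Ln
id=93: shipping_addr=49 Pine Rd → 49 Pine Rd
id=94: shipping_addr=25 Elm St → 25 Elm St
id=95: shipping_addr=NULL, billing_addr=18 Elm Ave → 18 Elm Ave
id=96: shipping_addr=NULL, billing_addr=NULL, account_addr=4 Elm St → 4 Elm St
id=97: shipping_addr=NULL, billing_addr=58 Pine Rd → 58 Pine Rd
id=98: shipping_addr=24 Elm St → 24 Elm St
id=99: shipping_addr=NULL, billing_addr=1 Hill Ln → 1 Hill Ln

21 Hill Ln, 1 Main St, 6 Hill Ln, 49 Pine Rd, 25 Elm St, 18 Elm Ave, 4 Elm St, 58 Pine Rd, 24 Elm St, 1 Hill Ln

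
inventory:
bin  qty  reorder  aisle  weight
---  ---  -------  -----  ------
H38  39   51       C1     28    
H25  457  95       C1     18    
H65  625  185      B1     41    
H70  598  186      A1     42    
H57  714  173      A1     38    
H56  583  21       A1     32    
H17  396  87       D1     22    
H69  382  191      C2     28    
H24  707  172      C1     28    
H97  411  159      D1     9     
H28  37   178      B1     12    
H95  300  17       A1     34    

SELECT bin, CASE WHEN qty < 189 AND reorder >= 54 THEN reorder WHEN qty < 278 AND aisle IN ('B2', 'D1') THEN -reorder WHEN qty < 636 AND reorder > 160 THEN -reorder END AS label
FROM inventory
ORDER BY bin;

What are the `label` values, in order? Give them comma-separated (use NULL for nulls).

NULL, NULL, NULL, 178, NULL, NULL, NULL, -185, -191, -186, NULL, NULL

bin=H17: (no match → NULL) → NULL
bin=H24: (no match → NULL) → NULL
bin=H25: (no match → NULL) → NULL
bin=H28: qty < 189 AND reorder >= 54 → 178
bin=H38: (no match → NULL) → NULL
bin=H56: (no match → NULL) → NULL
bin=H57: (no match → NULL) → NULL
bin=H65: qty < 636 AND reorder > 160 → -185
bin=H69: qty < 636 AND reorder > 160 → -191
bin=H70: qty < 636 AND reorder > 160 → -186
bin=H95: (no match → NULL) → NULL
bin=H97: (no match → NULL) → NULL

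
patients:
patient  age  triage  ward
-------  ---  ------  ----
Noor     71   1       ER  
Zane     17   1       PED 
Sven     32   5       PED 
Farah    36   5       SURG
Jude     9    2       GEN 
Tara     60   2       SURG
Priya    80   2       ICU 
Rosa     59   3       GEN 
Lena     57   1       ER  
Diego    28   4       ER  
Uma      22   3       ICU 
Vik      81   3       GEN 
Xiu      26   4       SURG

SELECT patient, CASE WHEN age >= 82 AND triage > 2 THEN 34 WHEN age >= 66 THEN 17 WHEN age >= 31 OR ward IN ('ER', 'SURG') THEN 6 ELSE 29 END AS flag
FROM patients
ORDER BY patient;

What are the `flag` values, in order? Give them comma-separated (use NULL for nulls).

patient=Diego: age >= 31 OR ward IN ('ER', 'SURG') → 6
patient=Farah: age >= 31 OR ward IN ('ER', 'SURG') → 6
patient=Jude: ELSE → 29
patient=Lena: age >= 31 OR ward IN ('ER', 'SURG') → 6
patient=Noor: age >= 66 → 17
patient=Priya: age >= 66 → 17
patient=Rosa: age >= 31 OR ward IN ('ER', 'SURG') → 6
patient=Sven: age >= 31 OR ward IN ('ER', 'SURG') → 6
patient=Tara: age >= 31 OR ward IN ('ER', 'SURG') → 6
patient=Uma: ELSE → 29
patient=Vik: age >= 66 → 17
patient=Xiu: age >= 31 OR ward IN ('ER', 'SURG') → 6
patient=Zane: ELSE → 29

6, 6, 29, 6, 17, 17, 6, 6, 6, 29, 17, 6, 29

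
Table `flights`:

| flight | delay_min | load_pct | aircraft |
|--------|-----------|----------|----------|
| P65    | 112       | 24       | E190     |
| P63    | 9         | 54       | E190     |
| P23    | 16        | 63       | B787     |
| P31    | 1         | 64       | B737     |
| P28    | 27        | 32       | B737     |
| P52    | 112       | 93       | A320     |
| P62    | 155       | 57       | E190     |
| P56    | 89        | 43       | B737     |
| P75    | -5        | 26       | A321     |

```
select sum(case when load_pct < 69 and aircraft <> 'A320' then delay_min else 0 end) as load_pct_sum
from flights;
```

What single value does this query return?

flight=P65: ✓ → 112
flight=P63: ✓ → 9
flight=P23: ✓ → 16
flight=P31: ✓ → 1
flight=P28: ✓ → 27
flight=P52: ✗
flight=P62: ✓ → 155
flight=P56: ✓ → 89
flight=P75: ✓ → -5
load_pct_sum = 112 + 9 + 16 + 1 + 27 + 155 + 89 + -5 = 404

404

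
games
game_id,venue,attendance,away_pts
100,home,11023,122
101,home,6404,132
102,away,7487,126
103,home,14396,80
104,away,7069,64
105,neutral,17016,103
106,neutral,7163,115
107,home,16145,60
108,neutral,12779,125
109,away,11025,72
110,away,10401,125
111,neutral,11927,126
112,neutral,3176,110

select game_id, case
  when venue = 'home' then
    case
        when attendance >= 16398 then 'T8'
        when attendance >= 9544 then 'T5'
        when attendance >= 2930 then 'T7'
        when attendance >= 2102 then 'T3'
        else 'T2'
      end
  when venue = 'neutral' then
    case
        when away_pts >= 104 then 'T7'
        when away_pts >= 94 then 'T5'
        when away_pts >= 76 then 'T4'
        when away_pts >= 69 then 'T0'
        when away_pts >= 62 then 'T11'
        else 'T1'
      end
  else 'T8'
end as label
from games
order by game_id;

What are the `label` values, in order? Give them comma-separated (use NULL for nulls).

game_id=100: venue='home' → inner[attendance >= 9544] → T5
game_id=101: venue='home' → inner[attendance >= 2930] → T7
game_id=102: venue='away' → outer ELSE → T8
game_id=103: venue='home' → inner[attendance >= 9544] → T5
game_id=104: venue='away' → outer ELSE → T8
game_id=105: venue='neutral' → inner[away_pts >= 94] → T5
game_id=106: venue='neutral' → inner[away_pts >= 104] → T7
game_id=107: venue='home' → inner[attendance >= 9544] → T5
game_id=108: venue='neutral' → inner[away_pts >= 104] → T7
game_id=109: venue='away' → outer ELSE → T8
game_id=110: venue='away' → outer ELSE → T8
game_id=111: venue='neutral' → inner[away_pts >= 104] → T7
game_id=112: venue='neutral' → inner[away_pts >= 104] → T7

T5, T7, T8, T5, T8, T5, T7, T5, T7, T8, T8, T7, T7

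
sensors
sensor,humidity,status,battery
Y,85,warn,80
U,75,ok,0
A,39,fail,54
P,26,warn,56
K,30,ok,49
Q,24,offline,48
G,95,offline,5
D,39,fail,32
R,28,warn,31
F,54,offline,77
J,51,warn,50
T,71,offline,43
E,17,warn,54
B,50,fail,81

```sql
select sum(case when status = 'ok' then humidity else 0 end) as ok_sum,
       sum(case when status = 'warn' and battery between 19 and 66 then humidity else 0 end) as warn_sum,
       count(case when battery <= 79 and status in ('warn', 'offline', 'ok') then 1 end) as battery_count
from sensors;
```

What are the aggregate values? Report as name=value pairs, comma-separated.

ok_sum=105, warn_sum=122, battery_count=10

[ok_sum: status = 'ok']
sensor=Y: ✗
sensor=U: ✓ → 75
sensor=A: ✗
sensor=P: ✗
sensor=K: ✓ → 30
sensor=Q: ✗
sensor=G: ✗
sensor=D: ✗
sensor=R: ✗
sensor=F: ✗
sensor=J: ✗
sensor=T: ✗
sensor=E: ✗
sensor=B: ✗
ok_sum = 75 + 30 = 105
—
[warn_sum: status = 'warn' and battery between 19 and 66]
sensor=Y: ✗
sensor=U: ✗
sensor=A: ✗
sensor=P: ✓ → 26
sensor=K: ✗
sensor=Q: ✗
sensor=G: ✗
sensor=D: ✗
sensor=R: ✓ → 28
sensor=F: ✗
sensor=J: ✓ → 51
sensor=T: ✗
sensor=E: ✓ → 17
sensor=B: ✗
warn_sum = 26 + 28 + 51 + 17 = 122
—
[battery_count: battery <= 79 and status in ('warn', 'offline', 'ok')]
sensor=Y: ✗
sensor=U: ✓ → 1
sensor=A: ✗
sensor=P: ✓ → 1
sensor=K: ✓ → 1
sensor=Q: ✓ → 1
sensor=G: ✓ → 1
sensor=D: ✗
sensor=R: ✓ → 1
sensor=F: ✓ → 1
sensor=J: ✓ → 1
sensor=T: ✓ → 1
sensor=E: ✓ → 1
sensor=B: ✗
battery_count = COUNT(1, 1, 1, 1, 1, 1, 1, 1, 1, 1) = 10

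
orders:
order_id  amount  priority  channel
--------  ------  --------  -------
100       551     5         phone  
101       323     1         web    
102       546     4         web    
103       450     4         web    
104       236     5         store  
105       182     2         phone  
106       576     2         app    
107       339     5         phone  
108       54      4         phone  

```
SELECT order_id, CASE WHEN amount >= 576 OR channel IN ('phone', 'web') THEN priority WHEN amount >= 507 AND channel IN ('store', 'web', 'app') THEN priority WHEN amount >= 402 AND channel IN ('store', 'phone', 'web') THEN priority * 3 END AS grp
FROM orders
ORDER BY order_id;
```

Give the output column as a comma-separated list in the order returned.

5, 1, 4, 4, NULL, 2, 2, 5, 4

order_id=100: amount >= 576 OR channel IN ('phone', 'web') → 5
order_id=101: amount >= 576 OR channel IN ('phone', 'web') → 1
order_id=102: amount >= 576 OR channel IN ('phone', 'web') → 4
order_id=103: amount >= 576 OR channel IN ('phone', 'web') → 4
order_id=104: (no match → NULL) → NULL
order_id=105: amount >= 576 OR channel IN ('phone', 'web') → 2
order_id=106: amount >= 576 OR channel IN ('phone', 'web') → 2
order_id=107: amount >= 576 OR channel IN ('phone', 'web') → 5
order_id=108: amount >= 576 OR channel IN ('phone', 'web') → 4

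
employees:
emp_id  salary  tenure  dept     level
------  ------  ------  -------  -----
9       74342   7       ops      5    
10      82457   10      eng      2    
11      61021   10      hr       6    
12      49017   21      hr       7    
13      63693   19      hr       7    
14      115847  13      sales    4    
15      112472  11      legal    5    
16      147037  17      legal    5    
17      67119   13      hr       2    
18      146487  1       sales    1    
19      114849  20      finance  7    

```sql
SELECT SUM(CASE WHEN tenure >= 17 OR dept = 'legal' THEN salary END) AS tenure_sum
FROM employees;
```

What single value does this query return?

emp_id=9: ✗
emp_id=10: ✗
emp_id=11: ✗
emp_id=12: ✓ → 49017
emp_id=13: ✓ → 63693
emp_id=14: ✗
emp_id=15: ✓ → 112472
emp_id=16: ✓ → 147037
emp_id=17: ✗
emp_id=18: ✗
emp_id=19: ✓ → 114849
tenure_sum = 49017 + 63693 + 112472 + 147037 + 114849 = 487068

487068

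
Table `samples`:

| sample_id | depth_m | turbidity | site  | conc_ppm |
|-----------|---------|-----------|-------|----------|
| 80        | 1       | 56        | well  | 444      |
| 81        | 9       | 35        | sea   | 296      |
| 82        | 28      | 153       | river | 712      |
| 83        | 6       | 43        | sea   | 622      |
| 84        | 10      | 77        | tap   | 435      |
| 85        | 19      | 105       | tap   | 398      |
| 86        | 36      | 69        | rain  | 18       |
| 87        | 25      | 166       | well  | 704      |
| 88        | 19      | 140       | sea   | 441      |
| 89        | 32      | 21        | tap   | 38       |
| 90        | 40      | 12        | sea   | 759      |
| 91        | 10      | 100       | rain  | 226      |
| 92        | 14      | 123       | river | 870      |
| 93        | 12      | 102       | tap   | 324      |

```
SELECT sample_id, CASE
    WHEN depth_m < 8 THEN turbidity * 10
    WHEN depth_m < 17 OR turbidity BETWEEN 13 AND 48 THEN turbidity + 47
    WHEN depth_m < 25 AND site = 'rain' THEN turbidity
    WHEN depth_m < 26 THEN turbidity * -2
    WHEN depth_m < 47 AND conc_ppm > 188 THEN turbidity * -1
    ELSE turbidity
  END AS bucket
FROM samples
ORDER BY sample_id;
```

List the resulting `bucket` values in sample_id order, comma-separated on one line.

560, 82, -153, 430, 124, -210, 69, -332, -280, 68, -12, 147, 170, 149

sample_id=80: depth_m < 8 → 560
sample_id=81: depth_m < 17 OR turbidity BETWEEN 13 AND 48 → 82
sample_id=82: depth_m < 47 AND conc_ppm > 188 → -153
sample_id=83: depth_m < 8 → 430
sample_id=84: depth_m < 17 OR turbidity BETWEEN 13 AND 48 → 124
sample_id=85: depth_m < 26 → -210
sample_id=86: ELSE → 69
sample_id=87: depth_m < 26 → -332
sample_id=88: depth_m < 26 → -280
sample_id=89: depth_m < 17 OR turbidity BETWEEN 13 AND 48 → 68
sample_id=90: depth_m < 47 AND conc_ppm > 188 → -12
sample_id=91: depth_m < 17 OR turbidity BETWEEN 13 AND 48 → 147
sample_id=92: depth_m < 17 OR turbidity BETWEEN 13 AND 48 → 170
sample_id=93: depth_m < 17 OR turbidity BETWEEN 13 AND 48 → 149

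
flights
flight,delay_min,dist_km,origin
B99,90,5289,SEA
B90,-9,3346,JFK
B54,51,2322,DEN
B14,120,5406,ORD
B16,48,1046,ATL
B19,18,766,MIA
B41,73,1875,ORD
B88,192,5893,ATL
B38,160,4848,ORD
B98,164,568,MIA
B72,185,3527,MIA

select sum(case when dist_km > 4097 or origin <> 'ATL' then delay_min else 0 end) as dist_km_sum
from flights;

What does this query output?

flight=B99: ✓ → 90
flight=B90: ✓ → -9
flight=B54: ✓ → 51
flight=B14: ✓ → 120
flight=B16: ✗
flight=B19: ✓ → 18
flight=B41: ✓ → 73
flight=B88: ✓ → 192
flight=B38: ✓ → 160
flight=B98: ✓ → 164
flight=B72: ✓ → 185
dist_km_sum = 90 + -9 + 51 + 120 + 18 + 73 + 192 + 160 + 164 + 185 = 1044

1044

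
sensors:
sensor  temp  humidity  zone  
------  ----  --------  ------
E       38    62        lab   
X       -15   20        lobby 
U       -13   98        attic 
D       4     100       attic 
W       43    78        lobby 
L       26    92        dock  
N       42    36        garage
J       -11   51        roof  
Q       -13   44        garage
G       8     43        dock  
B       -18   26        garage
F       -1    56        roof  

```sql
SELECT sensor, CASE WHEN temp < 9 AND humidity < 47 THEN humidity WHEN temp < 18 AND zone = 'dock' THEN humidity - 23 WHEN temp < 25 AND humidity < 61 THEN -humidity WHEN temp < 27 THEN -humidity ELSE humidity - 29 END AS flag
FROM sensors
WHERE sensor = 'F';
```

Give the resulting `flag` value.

-56

sensor = F: temp=-1, humidity=56, zone=roof.
temp < 9 AND humidity < 47 → false
temp < 18 AND zone = 'dock' → false
temp < 25 AND humidity < 61 → true → -56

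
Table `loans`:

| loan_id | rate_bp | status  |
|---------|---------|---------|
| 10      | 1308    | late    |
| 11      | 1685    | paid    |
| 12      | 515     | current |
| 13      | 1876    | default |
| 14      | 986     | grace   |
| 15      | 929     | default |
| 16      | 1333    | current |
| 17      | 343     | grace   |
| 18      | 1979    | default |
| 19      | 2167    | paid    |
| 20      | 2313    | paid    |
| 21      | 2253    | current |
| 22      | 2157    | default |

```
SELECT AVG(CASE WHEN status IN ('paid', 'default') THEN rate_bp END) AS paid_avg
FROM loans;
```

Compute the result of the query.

1872.2857142857

loan_id=10: ✗
loan_id=11: ✓ → 1685
loan_id=12: ✗
loan_id=13: ✓ → 1876
loan_id=14: ✗
loan_id=15: ✓ → 929
loan_id=16: ✗
loan_id=17: ✗
loan_id=18: ✓ → 1979
loan_id=19: ✓ → 2167
loan_id=20: ✓ → 2313
loan_id=21: ✗
loan_id=22: ✓ → 2157
paid_avg = (1685 + 1876 + 929 + 1979 + 2167 + 2313 + 2157) / 7 = 1872.2857142857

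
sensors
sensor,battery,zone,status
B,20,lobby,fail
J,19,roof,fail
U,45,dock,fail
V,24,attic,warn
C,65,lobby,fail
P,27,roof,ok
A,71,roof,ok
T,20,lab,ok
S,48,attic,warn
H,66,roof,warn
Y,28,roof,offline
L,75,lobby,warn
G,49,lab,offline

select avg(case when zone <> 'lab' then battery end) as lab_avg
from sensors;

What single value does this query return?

44.3636363636

sensor=B: ✓ → 20
sensor=J: ✓ → 19
sensor=U: ✓ → 45
sensor=V: ✓ → 24
sensor=C: ✓ → 65
sensor=P: ✓ → 27
sensor=A: ✓ → 71
sensor=T: ✗
sensor=S: ✓ → 48
sensor=H: ✓ → 66
sensor=Y: ✓ → 28
sensor=L: ✓ → 75
sensor=G: ✗
lab_avg = (20 + 19 + 45 + 24 + 65 + 27 + 71 + 48 + 66 + 28 + 75) / 11 = 44.3636363636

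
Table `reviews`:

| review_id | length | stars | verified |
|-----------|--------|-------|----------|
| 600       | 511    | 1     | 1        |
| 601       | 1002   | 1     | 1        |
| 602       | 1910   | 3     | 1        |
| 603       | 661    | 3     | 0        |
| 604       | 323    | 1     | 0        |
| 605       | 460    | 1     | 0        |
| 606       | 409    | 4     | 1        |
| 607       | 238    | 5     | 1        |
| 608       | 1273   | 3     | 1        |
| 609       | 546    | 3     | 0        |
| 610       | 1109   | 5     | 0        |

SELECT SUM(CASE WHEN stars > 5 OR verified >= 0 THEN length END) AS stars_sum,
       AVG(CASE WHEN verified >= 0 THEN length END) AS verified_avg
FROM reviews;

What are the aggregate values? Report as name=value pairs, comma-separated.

[stars_sum: stars > 5 OR verified >= 0]
review_id=600: ✓ → 511
review_id=601: ✓ → 1002
review_id=602: ✓ → 1910
review_id=603: ✓ → 661
review_id=604: ✓ → 323
review_id=605: ✓ → 460
review_id=606: ✓ → 409
review_id=607: ✓ → 238
review_id=608: ✓ → 1273
review_id=609: ✓ → 546
review_id=610: ✓ → 1109
stars_sum = 511 + 1002 + 1910 + 661 + 323 + 460 + 409 + 238 + 1273 + 546 + 1109 = 8442
—
[verified_avg: verified >= 0]
review_id=600: ✓ → 511
review_id=601: ✓ → 1002
review_id=602: ✓ → 1910
review_id=603: ✓ → 661
review_id=604: ✓ → 323
review_id=605: ✓ → 460
review_id=606: ✓ → 409
review_id=607: ✓ → 238
review_id=608: ✓ → 1273
review_id=609: ✓ → 546
review_id=610: ✓ → 1109
verified_avg = (511 + 1002 + 1910 + 661 + 323 + 460 + 409 + 238 + 1273 + 546 + 1109) / 11 = 767.4545454545

stars_sum=8442, verified_avg=767.4545454545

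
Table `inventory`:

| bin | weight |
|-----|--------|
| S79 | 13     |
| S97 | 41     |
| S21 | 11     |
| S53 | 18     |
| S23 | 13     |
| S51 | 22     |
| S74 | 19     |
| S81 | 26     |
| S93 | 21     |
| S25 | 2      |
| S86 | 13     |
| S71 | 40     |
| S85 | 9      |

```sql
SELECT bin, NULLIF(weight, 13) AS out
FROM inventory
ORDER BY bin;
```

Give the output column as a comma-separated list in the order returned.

bin=S21: weight=11 vs 13: differ → 11
bin=S23: weight=13 vs 13: equal → NULL
bin=S25: weight=2 vs 13: differ → 2
bin=S51: weight=22 vs 13: differ → 22
bin=S53: weight=18 vs 13: differ → 18
bin=S71: weight=40 vs 13: differ → 40
bin=S74: weight=19 vs 13: differ → 19
bin=S79: weight=13 vs 13: equal → NULL
bin=S81: weight=26 vs 13: differ → 26
bin=S85: weight=9 vs 13: differ → 9
bin=S86: weight=13 vs 13: equal → NULL
bin=S93: weight=21 vs 13: differ → 21
bin=S97: weight=41 vs 13: differ → 41

11, NULL, 2, 22, 18, 40, 19, NULL, 26, 9, NULL, 21, 41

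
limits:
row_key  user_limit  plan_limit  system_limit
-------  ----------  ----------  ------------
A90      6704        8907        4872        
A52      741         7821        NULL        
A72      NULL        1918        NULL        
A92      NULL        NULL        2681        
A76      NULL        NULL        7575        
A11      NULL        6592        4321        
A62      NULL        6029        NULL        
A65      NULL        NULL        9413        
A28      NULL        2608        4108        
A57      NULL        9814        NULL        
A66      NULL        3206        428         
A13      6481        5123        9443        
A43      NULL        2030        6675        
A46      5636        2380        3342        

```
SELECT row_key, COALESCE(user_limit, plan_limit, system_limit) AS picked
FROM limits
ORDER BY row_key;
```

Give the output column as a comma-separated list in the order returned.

6592, 6481, 2608, 2030, 5636, 741, 9814, 6029, 9413, 3206, 1918, 7575, 6704, 2681

row_key=A11: user_limit=NULL, plan_limit=6592 → 6592
row_key=A13: user_limit=6481 → 6481
row_key=A28: user_limit=NULL, plan_limit=2608 → 2608
row_key=A43: user_limit=NULL, plan_limit=2030 → 2030
row_key=A46: user_limit=5636 → 5636
row_key=A52: user_limit=741 → 741
row_key=A57: user_limit=NULL, plan_limit=9814 → 9814
row_key=A62: user_limit=NULL, plan_limit=6029 → 6029
row_key=A65: user_limit=NULL, plan_limit=NULL, system_limit=9413 → 9413
row_key=A66: user_limit=NULL, plan_limit=3206 → 3206
row_key=A72: user_limit=NULL, plan_limit=1918 → 1918
row_key=A76: user_limit=NULL, plan_limit=NULL, system_limit=7575 → 7575
row_key=A90: user_limit=6704 → 6704
row_key=A92: user_limit=NULL, plan_limit=NULL, system_limit=2681 → 2681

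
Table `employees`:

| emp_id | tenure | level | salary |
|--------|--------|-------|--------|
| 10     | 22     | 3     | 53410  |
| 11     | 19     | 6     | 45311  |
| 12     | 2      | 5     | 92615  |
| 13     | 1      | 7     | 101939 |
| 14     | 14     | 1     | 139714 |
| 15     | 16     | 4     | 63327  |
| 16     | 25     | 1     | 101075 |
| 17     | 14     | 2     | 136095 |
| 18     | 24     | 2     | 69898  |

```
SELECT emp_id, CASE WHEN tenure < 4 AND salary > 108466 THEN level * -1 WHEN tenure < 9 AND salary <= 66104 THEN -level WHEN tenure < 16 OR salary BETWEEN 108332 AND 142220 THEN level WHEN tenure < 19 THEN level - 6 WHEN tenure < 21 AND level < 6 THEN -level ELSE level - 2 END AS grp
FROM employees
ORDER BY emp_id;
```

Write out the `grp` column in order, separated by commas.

emp_id=10: ELSE → 1
emp_id=11: ELSE → 4
emp_id=12: tenure < 16 OR salary BETWEEN 108332 AND 142220 → 5
emp_id=13: tenure < 16 OR salary BETWEEN 108332 AND 142220 → 7
emp_id=14: tenure < 16 OR salary BETWEEN 108332 AND 142220 → 1
emp_id=15: tenure < 19 → -2
emp_id=16: ELSE → -1
emp_id=17: tenure < 16 OR salary BETWEEN 108332 AND 142220 → 2
emp_id=18: ELSE → 0

1, 4, 5, 7, 1, -2, -1, 2, 0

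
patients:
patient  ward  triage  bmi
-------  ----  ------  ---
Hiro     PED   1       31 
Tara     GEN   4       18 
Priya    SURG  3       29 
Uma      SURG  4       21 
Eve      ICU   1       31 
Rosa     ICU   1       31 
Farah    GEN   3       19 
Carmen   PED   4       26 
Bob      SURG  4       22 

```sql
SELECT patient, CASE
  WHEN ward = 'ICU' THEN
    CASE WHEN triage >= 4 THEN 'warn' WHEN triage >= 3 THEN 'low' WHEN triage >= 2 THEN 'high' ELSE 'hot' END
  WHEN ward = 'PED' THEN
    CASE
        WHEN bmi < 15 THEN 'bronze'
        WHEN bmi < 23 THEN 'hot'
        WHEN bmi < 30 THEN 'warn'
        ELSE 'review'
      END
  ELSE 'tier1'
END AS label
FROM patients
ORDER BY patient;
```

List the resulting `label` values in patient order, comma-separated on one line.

tier1, warn, hot, tier1, review, tier1, hot, tier1, tier1

patient=Bob: ward='SURG' → outer ELSE → tier1
patient=Carmen: ward='PED' → inner[bmi < 30] → warn
patient=Eve: ward='ICU' → inner[ELSE] → hot
patient=Farah: ward='GEN' → outer ELSE → tier1
patient=Hiro: ward='PED' → inner[ELSE] → review
patient=Priya: ward='SURG' → outer ELSE → tier1
patient=Rosa: ward='ICU' → inner[ELSE] → hot
patient=Tara: ward='GEN' → outer ELSE → tier1
patient=Uma: ward='SURG' → outer ELSE → tier1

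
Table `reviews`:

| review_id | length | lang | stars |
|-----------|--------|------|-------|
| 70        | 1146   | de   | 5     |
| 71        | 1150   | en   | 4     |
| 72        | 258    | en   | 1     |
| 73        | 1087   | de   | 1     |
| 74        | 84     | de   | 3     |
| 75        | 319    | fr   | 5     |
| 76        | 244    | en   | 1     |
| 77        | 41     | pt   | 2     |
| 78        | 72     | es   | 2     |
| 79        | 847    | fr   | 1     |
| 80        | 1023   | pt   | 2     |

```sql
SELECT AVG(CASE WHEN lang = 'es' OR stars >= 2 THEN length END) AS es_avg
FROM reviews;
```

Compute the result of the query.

547.8571428571

review_id=70: ✓ → 1146
review_id=71: ✓ → 1150
review_id=72: ✗
review_id=73: ✗
review_id=74: ✓ → 84
review_id=75: ✓ → 319
review_id=76: ✗
review_id=77: ✓ → 41
review_id=78: ✓ → 72
review_id=79: ✗
review_id=80: ✓ → 1023
es_avg = (1146 + 1150 + 84 + 319 + 41 + 72 + 1023) / 7 = 547.8571428571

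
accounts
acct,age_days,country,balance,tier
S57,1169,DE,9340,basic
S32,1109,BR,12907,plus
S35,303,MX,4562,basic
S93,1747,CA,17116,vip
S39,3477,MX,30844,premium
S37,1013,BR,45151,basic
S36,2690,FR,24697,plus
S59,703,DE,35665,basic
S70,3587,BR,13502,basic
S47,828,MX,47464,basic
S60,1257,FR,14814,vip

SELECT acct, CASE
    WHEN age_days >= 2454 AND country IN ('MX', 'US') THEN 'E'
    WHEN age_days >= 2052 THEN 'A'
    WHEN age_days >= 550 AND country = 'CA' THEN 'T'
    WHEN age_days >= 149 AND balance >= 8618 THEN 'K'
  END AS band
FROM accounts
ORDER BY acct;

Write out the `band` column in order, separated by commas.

K, NULL, A, K, E, K, K, K, K, A, T

acct=S32: age_days >= 149 AND balance >= 8618 → K
acct=S35: (no match → NULL) → NULL
acct=S36: age_days >= 2052 → A
acct=S37: age_days >= 149 AND balance >= 8618 → K
acct=S39: age_days >= 2454 AND country IN ('MX', 'US') → E
acct=S47: age_days >= 149 AND balance >= 8618 → K
acct=S57: age_days >= 149 AND balance >= 8618 → K
acct=S59: age_days >= 149 AND balance >= 8618 → K
acct=S60: age_days >= 149 AND balance >= 8618 → K
acct=S70: age_days >= 2052 → A
acct=S93: age_days >= 550 AND country = 'CA' → T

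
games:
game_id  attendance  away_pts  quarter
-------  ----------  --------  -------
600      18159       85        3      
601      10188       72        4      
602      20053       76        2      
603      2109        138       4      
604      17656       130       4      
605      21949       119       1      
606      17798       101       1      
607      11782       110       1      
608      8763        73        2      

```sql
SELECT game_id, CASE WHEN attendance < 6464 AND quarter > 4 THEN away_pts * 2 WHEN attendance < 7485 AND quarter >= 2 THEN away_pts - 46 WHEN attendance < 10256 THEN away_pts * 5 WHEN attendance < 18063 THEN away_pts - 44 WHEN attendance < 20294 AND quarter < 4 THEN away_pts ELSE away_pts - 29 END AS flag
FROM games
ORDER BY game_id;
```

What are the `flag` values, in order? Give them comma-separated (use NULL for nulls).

game_id=600: attendance < 20294 AND quarter < 4 → 85
game_id=601: attendance < 10256 → 360
game_id=602: attendance < 20294 AND quarter < 4 → 76
game_id=603: attendance < 7485 AND quarter >= 2 → 92
game_id=604: attendance < 18063 → 86
game_id=605: ELSE → 90
game_id=606: attendance < 18063 → 57
game_id=607: attendance < 18063 → 66
game_id=608: attendance < 10256 → 365

85, 360, 76, 92, 86, 90, 57, 66, 365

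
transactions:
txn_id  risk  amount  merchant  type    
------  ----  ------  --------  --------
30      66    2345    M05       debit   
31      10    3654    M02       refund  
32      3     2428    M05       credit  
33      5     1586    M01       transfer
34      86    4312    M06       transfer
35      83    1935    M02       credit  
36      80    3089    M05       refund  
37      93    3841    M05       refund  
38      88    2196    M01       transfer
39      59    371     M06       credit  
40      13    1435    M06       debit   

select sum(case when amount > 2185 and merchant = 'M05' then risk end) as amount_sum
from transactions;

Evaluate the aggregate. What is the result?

txn_id=30: ✓ → 66
txn_id=31: ✗
txn_id=32: ✓ → 3
txn_id=33: ✗
txn_id=34: ✗
txn_id=35: ✗
txn_id=36: ✓ → 80
txn_id=37: ✓ → 93
txn_id=38: ✗
txn_id=39: ✗
txn_id=40: ✗
amount_sum = 66 + 3 + 80 + 93 = 242

242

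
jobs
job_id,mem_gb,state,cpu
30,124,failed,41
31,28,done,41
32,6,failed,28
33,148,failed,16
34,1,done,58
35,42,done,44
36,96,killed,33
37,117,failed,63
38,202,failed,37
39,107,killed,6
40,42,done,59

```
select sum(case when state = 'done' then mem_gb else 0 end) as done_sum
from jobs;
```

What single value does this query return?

job_id=30: ✗
job_id=31: ✓ → 28
job_id=32: ✗
job_id=33: ✗
job_id=34: ✓ → 1
job_id=35: ✓ → 42
job_id=36: ✗
job_id=37: ✗
job_id=38: ✗
job_id=39: ✗
job_id=40: ✓ → 42
done_sum = 28 + 1 + 42 + 42 = 113

113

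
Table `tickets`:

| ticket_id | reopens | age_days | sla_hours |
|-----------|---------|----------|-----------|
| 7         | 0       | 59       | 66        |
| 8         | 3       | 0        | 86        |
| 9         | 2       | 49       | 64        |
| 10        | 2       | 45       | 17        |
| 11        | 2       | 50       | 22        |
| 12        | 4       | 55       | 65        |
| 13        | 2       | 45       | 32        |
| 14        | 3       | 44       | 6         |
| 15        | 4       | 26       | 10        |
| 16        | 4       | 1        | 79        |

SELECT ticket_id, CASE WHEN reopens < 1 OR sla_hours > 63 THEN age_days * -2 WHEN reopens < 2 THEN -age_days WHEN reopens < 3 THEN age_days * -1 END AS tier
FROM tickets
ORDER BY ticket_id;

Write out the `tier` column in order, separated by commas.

-118, 0, -98, -45, -50, -110, -45, NULL, NULL, -2

ticket_id=7: reopens < 1 OR sla_hours > 63 → -118
ticket_id=8: reopens < 1 OR sla_hours > 63 → 0
ticket_id=9: reopens < 1 OR sla_hours > 63 → -98
ticket_id=10: reopens < 3 → -45
ticket_id=11: reopens < 3 → -50
ticket_id=12: reopens < 1 OR sla_hours > 63 → -110
ticket_id=13: reopens < 3 → -45
ticket_id=14: (no match → NULL) → NULL
ticket_id=15: (no match → NULL) → NULL
ticket_id=16: reopens < 1 OR sla_hours > 63 → -2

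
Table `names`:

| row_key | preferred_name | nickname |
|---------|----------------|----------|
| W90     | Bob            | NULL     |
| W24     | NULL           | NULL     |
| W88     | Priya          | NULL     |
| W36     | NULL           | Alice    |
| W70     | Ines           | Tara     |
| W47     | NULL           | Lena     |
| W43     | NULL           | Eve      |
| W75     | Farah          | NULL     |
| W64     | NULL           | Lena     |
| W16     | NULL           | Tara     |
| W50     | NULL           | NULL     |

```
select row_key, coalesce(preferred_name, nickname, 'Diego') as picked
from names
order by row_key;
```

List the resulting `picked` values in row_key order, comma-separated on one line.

Tara, Diego, Alice, Eve, Lena, Diego, Lena, Ines, Farah, Priya, Bob

row_key=W16: preferred_name=NULL, nickname=Tara → Tara
row_key=W24: preferred_name=NULL, nickname=NULL, → literal Diego → Diego
row_key=W36: preferred_name=NULL, nickname=Alice → Alice
row_key=W43: preferred_name=NULL, nickname=Eve → Eve
row_key=W47: preferred_name=NULL, nickname=Lena → Lena
row_key=W50: preferred_name=NULL, nickname=NULL, → literal Diego → Diego
row_key=W64: preferred_name=NULL, nickname=Lena → Lena
row_key=W70: preferred_name=Ines → Ines
row_key=W75: preferred_name=Farah → Farah
row_key=W88: preferred_name=Priya → Priya
row_key=W90: preferred_name=Bob → Bob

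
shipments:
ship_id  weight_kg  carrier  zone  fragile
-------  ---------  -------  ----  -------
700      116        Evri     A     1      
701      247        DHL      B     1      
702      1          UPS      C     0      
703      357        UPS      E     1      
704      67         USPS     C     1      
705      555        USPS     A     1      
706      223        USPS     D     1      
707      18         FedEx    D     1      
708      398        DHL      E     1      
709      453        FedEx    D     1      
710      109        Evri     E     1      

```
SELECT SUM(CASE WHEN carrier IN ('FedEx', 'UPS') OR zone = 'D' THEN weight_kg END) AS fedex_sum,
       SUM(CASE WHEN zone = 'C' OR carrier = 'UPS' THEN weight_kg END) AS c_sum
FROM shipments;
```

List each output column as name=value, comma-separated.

fedex_sum=1052, c_sum=425

[fedex_sum: carrier IN ('FedEx', 'UPS') OR zone = 'D']
ship_id=700: ✗
ship_id=701: ✗
ship_id=702: ✓ → 1
ship_id=703: ✓ → 357
ship_id=704: ✗
ship_id=705: ✗
ship_id=706: ✓ → 223
ship_id=707: ✓ → 18
ship_id=708: ✗
ship_id=709: ✓ → 453
ship_id=710: ✗
fedex_sum = 1 + 357 + 223 + 18 + 453 = 1052
—
[c_sum: zone = 'C' OR carrier = 'UPS']
ship_id=700: ✗
ship_id=701: ✗
ship_id=702: ✓ → 1
ship_id=703: ✓ → 357
ship_id=704: ✓ → 67
ship_id=705: ✗
ship_id=706: ✗
ship_id=707: ✗
ship_id=708: ✗
ship_id=709: ✗
ship_id=710: ✗
c_sum = 1 + 357 + 67 = 425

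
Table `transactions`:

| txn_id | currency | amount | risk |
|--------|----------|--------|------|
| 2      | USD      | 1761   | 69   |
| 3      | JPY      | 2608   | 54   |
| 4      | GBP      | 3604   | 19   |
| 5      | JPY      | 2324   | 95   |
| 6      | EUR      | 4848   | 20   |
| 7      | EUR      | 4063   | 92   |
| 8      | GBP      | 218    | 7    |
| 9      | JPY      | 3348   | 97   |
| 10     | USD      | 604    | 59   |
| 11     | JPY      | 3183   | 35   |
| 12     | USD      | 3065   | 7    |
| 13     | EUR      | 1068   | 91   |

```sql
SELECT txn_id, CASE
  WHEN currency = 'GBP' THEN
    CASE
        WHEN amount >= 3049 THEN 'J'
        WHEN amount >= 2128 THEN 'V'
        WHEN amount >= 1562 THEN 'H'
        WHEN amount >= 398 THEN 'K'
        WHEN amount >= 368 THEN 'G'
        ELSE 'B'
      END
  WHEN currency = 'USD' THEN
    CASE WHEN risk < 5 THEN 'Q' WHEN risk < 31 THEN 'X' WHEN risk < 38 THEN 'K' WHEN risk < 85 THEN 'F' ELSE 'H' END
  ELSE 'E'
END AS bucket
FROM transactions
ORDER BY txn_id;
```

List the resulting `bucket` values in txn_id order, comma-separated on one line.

txn_id=2: currency='USD' → inner[risk < 85] → F
txn_id=3: currency='JPY' → outer ELSE → E
txn_id=4: currency='GBP' → inner[amount >= 3049] → J
txn_id=5: currency='JPY' → outer ELSE → E
txn_id=6: currency='EUR' → outer ELSE → E
txn_id=7: currency='EUR' → outer ELSE → E
txn_id=8: currency='GBP' → inner[ELSE] → B
txn_id=9: currency='JPY' → outer ELSE → E
txn_id=10: currency='USD' → inner[risk < 85] → F
txn_id=11: currency='JPY' → outer ELSE → E
txn_id=12: currency='USD' → inner[risk < 31] → X
txn_id=13: currency='EUR' → outer ELSE → E

F, E, J, E, E, E, B, E, F, E, X, E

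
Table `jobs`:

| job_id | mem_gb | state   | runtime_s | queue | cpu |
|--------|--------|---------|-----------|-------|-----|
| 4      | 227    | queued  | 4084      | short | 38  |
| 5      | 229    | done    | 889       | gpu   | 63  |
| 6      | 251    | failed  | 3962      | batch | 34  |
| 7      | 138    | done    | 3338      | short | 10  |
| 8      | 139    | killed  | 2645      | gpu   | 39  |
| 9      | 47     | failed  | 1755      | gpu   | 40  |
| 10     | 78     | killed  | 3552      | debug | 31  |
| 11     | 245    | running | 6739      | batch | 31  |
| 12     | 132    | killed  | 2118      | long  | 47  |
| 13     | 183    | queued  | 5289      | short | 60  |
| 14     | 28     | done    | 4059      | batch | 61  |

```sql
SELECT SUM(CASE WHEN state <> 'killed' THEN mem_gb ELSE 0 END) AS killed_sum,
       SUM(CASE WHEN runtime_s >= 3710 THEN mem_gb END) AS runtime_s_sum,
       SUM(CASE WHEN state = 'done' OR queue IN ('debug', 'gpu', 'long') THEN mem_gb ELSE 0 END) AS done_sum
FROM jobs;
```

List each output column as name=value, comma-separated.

[killed_sum: state <> 'killed']
job_id=4: ✓ → 227
job_id=5: ✓ → 229
job_id=6: ✓ → 251
job_id=7: ✓ → 138
job_id=8: ✗
job_id=9: ✓ → 47
job_id=10: ✗
job_id=11: ✓ → 245
job_id=12: ✗
job_id=13: ✓ → 183
job_id=14: ✓ → 28
killed_sum = 227 + 229 + 251 + 138 + 47 + 245 + 183 + 28 = 1348
—
[runtime_s_sum: runtime_s >= 3710]
job_id=4: ✓ → 227
job_id=5: ✗
job_id=6: ✓ → 251
job_id=7: ✗
job_id=8: ✗
job_id=9: ✗
job_id=10: ✗
job_id=11: ✓ → 245
job_id=12: ✗
job_id=13: ✓ → 183
job_id=14: ✓ → 28
runtime_s_sum = 227 + 251 + 245 + 183 + 28 = 934
—
[done_sum: state = 'done' OR queue IN ('debug', 'gpu', 'long')]
job_id=4: ✗
job_id=5: ✓ → 229
job_id=6: ✗
job_id=7: ✓ → 138
job_id=8: ✓ → 139
job_id=9: ✓ → 47
job_id=10: ✓ → 78
job_id=11: ✗
job_id=12: ✓ → 132
job_id=13: ✗
job_id=14: ✓ → 28
done_sum = 229 + 138 + 139 + 47 + 78 + 132 + 28 = 791

killed_sum=1348, runtime_s_sum=934, done_sum=791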